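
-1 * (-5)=5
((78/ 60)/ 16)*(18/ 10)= 117/ 800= 0.15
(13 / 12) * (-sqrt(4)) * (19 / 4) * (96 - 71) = -6175 / 24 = -257.29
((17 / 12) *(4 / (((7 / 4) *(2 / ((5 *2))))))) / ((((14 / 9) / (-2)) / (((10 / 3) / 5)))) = -680 / 49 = -13.88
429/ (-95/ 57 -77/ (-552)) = -280.91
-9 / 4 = -2.25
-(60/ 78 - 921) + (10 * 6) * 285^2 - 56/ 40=316837224/ 65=4874418.83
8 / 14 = 4 / 7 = 0.57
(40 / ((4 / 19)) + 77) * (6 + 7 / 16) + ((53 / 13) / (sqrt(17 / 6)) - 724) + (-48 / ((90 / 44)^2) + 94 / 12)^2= 53 * sqrt(102) / 221 + 7348733401 / 7290000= 1010.48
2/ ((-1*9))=-2/ 9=-0.22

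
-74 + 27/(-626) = -46351/626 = -74.04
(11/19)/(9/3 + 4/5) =0.15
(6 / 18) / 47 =1 / 141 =0.01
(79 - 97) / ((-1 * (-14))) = -9 / 7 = -1.29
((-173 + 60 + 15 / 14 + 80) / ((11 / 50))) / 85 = -2235 / 1309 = -1.71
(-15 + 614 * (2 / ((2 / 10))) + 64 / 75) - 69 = 454264 / 75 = 6056.85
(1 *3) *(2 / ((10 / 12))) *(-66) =-2376 / 5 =-475.20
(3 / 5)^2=9 / 25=0.36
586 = 586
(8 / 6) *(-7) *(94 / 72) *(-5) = 1645 / 27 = 60.93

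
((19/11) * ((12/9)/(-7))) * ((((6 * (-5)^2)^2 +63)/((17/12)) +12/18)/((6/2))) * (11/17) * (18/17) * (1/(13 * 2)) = -61734952/1341249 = -46.03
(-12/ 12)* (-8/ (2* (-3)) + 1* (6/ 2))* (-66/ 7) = 286/ 7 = 40.86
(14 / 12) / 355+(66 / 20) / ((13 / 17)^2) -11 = -963553 / 179985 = -5.35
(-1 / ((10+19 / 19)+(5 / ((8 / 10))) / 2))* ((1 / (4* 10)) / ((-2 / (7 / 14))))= 1 / 2260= 0.00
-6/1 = -6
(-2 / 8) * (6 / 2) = -3 / 4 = -0.75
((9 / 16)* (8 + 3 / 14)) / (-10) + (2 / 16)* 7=185 / 448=0.41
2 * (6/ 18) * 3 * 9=18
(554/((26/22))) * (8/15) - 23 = 44267/195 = 227.01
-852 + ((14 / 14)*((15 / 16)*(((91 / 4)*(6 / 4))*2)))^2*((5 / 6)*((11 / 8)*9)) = 2711052453 / 65536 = 41367.38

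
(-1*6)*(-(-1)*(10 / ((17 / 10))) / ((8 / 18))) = -1350 / 17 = -79.41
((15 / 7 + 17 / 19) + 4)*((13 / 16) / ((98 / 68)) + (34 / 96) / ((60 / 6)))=549627 / 130340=4.22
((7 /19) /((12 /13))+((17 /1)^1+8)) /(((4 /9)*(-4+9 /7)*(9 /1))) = -40537 /17328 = -2.34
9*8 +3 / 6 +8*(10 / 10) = 161 / 2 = 80.50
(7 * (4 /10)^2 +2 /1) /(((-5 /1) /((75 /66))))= -39 /55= -0.71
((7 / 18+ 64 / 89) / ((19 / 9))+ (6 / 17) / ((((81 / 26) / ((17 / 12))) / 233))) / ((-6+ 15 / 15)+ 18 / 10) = -51939265 / 4383072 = -11.85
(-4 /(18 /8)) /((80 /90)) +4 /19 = -1.79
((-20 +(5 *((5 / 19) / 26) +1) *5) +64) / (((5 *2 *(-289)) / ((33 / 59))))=-802923 / 84231940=-0.01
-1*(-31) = 31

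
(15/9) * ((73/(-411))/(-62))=365/76446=0.00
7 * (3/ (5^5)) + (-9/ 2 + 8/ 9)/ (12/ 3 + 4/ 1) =-200101/ 450000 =-0.44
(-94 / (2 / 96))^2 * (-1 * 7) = -142507008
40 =40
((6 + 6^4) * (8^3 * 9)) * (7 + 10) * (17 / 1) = 1733889024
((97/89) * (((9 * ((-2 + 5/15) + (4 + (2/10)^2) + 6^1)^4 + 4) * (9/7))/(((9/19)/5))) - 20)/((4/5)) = 71668763266852/87609375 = 818049.02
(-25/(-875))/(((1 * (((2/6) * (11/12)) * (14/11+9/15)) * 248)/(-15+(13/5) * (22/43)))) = -26451/9610930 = -0.00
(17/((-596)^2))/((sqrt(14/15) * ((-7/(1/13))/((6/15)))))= -17 * sqrt(210)/1131362960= -0.00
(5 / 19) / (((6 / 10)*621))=25 / 35397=0.00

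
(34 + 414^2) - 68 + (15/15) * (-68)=171294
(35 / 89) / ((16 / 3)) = 105 / 1424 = 0.07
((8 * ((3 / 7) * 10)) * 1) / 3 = 80 / 7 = 11.43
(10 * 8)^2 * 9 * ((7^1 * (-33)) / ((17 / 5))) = -66528000 / 17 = -3913411.76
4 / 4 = 1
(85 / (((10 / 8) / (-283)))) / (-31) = 19244 / 31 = 620.77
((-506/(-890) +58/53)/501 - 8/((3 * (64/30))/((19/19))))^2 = 385776069639489/248213092848400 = 1.55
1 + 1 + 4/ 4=3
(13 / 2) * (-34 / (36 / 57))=-4199 / 12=-349.92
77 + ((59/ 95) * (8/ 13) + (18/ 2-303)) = -267523/ 1235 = -216.62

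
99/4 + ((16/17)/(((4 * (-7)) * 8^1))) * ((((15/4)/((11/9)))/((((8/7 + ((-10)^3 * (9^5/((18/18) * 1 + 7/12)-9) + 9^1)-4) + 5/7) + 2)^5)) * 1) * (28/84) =111030259137236572371908311016281158789478974100078887/4486071076251982722097305495607319547049644709897472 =24.75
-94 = -94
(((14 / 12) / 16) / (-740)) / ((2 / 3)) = -0.00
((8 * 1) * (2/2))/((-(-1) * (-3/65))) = -173.33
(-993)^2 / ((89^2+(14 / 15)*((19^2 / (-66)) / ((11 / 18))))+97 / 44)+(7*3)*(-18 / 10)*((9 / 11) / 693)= 1443157184547 / 11588133095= 124.54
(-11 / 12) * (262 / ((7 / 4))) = -2882 / 21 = -137.24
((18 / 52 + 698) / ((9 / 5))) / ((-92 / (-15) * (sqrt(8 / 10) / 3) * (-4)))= -453925 * sqrt(5) / 19136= -53.04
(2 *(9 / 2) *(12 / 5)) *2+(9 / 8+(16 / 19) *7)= 38167 / 760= 50.22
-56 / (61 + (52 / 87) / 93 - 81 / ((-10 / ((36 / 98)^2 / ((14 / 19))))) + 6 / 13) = -61873373835 / 69553829509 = -0.89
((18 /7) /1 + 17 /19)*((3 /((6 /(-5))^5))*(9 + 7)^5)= -47206400000 /10773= -4381917.76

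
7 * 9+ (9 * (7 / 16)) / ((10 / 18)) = 5607 / 80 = 70.09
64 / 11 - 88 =-904 / 11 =-82.18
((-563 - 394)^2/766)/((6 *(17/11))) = 3358113/26044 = 128.94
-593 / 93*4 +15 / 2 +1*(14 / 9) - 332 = -194435 / 558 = -348.45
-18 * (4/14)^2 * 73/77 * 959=-720072/539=-1335.94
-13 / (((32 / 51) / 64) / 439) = -582114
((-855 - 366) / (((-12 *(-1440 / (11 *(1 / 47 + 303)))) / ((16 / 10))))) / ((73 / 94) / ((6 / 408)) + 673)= -31880717 / 61403400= -0.52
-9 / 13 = -0.69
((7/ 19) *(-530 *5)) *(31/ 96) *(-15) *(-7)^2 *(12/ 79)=211330875/ 6004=35198.35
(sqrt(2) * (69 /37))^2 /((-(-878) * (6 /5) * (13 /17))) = 0.01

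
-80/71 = -1.13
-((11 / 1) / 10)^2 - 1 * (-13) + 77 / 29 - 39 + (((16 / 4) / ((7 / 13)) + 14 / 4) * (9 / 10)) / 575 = -14320828 / 583625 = -24.54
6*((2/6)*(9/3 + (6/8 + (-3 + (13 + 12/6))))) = 63/2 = 31.50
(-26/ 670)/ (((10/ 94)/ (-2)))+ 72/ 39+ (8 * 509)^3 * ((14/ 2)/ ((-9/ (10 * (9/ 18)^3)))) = -12864399682903226/ 195975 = -65643065099.65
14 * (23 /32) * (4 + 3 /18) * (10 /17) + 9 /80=24.78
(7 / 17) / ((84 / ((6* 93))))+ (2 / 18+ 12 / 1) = 4543 / 306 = 14.85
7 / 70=0.10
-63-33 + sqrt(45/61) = -96 + 3*sqrt(305)/61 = -95.14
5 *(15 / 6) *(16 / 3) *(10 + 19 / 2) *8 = 10400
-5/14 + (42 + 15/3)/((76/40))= 24.38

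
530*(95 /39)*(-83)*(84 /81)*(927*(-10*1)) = 120523802000 /117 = 1030117965.81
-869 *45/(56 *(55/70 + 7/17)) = -44319/76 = -583.14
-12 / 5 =-2.40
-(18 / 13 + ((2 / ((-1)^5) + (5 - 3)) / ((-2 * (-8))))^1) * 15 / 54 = -5 / 13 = -0.38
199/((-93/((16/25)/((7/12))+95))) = -3346583/16275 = -205.63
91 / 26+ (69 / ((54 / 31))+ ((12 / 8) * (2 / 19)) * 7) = 7561 / 171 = 44.22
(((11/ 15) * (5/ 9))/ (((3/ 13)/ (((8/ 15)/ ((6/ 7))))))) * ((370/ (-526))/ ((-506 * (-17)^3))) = -6734/ 21664959273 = -0.00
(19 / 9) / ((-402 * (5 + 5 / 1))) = -19 / 36180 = -0.00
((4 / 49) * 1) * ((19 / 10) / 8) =19 / 980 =0.02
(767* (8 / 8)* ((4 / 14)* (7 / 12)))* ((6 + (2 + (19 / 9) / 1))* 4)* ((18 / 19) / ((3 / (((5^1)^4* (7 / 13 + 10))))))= 1838882500 / 171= 10753698.83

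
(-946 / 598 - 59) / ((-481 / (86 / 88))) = 389451 / 3164018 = 0.12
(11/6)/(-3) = -11/18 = -0.61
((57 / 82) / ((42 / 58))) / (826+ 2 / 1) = 551 / 475272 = 0.00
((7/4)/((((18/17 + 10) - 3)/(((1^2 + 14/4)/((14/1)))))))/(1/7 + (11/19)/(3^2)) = 183141/543616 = 0.34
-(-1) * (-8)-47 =-55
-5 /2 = -2.50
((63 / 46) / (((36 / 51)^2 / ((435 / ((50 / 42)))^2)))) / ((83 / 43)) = 290363105781 / 1527200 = 190127.75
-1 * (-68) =68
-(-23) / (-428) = -23 / 428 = -0.05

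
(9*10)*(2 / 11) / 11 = 180 / 121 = 1.49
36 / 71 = 0.51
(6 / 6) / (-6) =-0.17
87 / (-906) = -0.10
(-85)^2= 7225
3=3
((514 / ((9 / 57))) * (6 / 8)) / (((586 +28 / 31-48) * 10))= 151373 / 334120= 0.45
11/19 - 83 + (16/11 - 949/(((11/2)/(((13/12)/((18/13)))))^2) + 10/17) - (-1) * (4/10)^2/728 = -103276325409269/1037090854800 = -99.58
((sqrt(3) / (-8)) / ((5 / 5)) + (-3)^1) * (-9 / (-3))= -9 - 3 * sqrt(3) / 8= -9.65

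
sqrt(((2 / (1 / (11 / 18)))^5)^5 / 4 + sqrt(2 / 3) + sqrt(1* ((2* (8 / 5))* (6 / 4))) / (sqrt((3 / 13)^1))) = sqrt(23929932923061752959008300* sqrt(6) + 28715919507674103550809960* sqrt(130) + 2708676485847093051045756275) / 8472886094430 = 6.57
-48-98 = -146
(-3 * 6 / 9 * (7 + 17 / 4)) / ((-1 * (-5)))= -9 / 2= -4.50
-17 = -17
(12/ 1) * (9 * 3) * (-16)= -5184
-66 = -66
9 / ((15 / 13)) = 39 / 5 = 7.80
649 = 649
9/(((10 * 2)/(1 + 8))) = 81/20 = 4.05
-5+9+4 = 8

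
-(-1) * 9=9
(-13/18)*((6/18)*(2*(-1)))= 13/27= 0.48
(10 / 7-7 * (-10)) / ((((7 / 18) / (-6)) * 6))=-9000 / 49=-183.67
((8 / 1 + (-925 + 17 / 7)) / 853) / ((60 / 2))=-1067 / 29855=-0.04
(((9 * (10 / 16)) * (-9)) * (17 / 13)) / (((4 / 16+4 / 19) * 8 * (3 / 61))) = -365.37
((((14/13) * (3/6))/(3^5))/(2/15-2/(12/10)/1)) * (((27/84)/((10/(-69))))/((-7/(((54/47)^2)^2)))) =-0.00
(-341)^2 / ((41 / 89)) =10349009 / 41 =252414.85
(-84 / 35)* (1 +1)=-24 / 5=-4.80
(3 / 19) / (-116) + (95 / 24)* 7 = 366397 / 13224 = 27.71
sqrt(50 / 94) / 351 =5* sqrt(47) / 16497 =0.00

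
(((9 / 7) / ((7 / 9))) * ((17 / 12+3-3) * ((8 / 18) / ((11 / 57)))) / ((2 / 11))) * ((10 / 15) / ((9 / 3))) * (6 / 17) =114 / 49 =2.33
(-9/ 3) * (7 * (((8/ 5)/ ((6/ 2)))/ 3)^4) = -28672/ 1366875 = -0.02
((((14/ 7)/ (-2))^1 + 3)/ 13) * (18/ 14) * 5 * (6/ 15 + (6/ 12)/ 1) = 81/ 91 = 0.89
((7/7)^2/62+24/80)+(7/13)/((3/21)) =8232/2015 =4.09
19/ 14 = 1.36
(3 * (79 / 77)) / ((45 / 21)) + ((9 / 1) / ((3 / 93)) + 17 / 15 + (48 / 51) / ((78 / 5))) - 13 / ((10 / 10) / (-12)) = 437.63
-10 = -10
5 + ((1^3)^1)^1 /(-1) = 4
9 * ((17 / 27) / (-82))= -17 / 246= -0.07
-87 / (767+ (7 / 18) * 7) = -1566 / 13855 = -0.11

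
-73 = -73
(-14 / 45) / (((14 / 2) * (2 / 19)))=-19 / 45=-0.42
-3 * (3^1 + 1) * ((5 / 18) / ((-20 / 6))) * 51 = 51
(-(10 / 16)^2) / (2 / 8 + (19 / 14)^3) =-1715 / 12072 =-0.14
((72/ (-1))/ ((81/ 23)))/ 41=-184/ 369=-0.50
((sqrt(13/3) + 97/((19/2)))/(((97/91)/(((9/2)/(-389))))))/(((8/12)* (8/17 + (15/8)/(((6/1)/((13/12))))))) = -0.25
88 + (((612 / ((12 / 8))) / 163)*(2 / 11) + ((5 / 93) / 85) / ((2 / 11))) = 501512923 / 5669466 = 88.46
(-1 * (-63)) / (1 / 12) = 756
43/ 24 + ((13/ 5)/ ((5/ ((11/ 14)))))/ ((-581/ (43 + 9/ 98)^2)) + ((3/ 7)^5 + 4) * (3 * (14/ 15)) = 17175913991/ 1464730050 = 11.73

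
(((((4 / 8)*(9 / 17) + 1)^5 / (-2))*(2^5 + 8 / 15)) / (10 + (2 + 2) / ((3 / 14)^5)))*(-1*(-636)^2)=18363327531013503 / 7644957342955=2402.02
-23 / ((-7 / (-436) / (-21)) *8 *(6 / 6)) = 7521 / 2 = 3760.50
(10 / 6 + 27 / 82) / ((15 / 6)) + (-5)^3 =-76384 / 615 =-124.20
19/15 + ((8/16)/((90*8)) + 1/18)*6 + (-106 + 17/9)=-102.51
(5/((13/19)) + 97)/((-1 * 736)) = -339/2392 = -0.14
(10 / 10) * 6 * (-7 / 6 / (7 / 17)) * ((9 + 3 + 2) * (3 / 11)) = -714 / 11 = -64.91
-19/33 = -0.58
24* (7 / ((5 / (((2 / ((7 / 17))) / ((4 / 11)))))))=448.80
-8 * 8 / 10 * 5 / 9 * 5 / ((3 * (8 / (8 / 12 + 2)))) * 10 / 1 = -1600 / 81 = -19.75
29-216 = -187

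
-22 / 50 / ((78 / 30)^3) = -55 / 2197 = -0.03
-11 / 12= -0.92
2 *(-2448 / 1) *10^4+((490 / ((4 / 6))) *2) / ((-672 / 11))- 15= -48960039.06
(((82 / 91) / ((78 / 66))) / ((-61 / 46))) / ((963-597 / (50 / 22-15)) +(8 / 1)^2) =-20240 / 37803103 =-0.00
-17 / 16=-1.06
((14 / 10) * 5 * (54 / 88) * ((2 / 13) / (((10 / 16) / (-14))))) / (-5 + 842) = -392 / 22165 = -0.02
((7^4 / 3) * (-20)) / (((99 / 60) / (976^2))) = -914853990400 / 99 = -9240949397.98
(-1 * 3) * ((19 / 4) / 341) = -57 / 1364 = -0.04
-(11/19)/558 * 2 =-11/5301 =-0.00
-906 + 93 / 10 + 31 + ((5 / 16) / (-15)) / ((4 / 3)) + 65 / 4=-271829 / 320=-849.47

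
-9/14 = -0.64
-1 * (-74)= 74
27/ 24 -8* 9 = -567/ 8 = -70.88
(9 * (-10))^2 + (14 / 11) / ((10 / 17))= 445619 / 55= 8102.16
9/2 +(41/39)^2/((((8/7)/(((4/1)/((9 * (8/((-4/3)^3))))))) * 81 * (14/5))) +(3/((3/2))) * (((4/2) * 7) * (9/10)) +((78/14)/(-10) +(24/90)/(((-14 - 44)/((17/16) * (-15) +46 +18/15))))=35247066079133/1215476425800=29.00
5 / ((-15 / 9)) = -3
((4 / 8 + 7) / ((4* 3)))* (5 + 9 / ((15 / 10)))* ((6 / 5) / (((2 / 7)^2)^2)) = 79233 / 64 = 1238.02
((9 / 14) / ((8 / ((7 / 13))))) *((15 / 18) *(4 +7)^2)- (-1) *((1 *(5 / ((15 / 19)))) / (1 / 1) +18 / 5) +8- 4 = 114169 / 6240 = 18.30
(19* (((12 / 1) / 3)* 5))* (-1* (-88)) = 33440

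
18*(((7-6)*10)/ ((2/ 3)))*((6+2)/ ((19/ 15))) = 32400/ 19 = 1705.26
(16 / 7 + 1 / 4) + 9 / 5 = 607 / 140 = 4.34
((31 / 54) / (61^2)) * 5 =155 / 200934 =0.00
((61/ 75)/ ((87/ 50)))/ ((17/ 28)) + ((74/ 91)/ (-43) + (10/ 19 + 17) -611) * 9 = -1761765456250/ 329877639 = -5340.66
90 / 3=30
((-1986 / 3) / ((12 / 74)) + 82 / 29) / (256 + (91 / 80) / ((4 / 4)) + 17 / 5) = -28393360 / 1813341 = -15.66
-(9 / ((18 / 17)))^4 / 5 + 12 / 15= -83457 / 80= -1043.21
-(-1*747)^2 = -558009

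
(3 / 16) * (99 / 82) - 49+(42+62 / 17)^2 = 771561513 / 379168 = 2034.88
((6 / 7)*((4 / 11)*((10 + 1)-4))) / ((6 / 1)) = 4 / 11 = 0.36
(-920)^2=846400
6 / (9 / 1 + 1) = 3 / 5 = 0.60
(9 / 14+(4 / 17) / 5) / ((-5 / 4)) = -1642 / 2975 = -0.55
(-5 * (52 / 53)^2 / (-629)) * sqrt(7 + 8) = 13520 * sqrt(15) / 1766861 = 0.03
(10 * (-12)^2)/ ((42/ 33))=7920/ 7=1131.43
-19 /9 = -2.11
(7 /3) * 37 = 259 /3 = 86.33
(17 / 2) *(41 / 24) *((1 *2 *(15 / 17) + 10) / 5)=205 / 6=34.17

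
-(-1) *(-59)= -59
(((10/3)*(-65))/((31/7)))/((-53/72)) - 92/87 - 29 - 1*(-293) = 47085668/142941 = 329.41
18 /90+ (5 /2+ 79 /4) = 449 /20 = 22.45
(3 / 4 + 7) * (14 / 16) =217 / 32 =6.78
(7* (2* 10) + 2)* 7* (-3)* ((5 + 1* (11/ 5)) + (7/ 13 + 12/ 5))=-1965138/ 65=-30232.89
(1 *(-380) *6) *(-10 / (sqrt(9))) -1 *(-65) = 7665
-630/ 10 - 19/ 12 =-775/ 12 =-64.58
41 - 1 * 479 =-438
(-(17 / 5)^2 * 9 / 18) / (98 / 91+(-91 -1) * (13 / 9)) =33813 / 771100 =0.04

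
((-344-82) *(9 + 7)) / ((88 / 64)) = -54528 / 11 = -4957.09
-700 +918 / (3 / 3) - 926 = -708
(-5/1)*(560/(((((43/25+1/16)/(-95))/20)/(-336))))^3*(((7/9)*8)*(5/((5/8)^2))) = -1164523297796989648896000000000000000/362467097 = -3212769676021075228508258000.00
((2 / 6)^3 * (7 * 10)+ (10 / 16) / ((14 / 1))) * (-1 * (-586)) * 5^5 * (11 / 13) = 4086447.05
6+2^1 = 8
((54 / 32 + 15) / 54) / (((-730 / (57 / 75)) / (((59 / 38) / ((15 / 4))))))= -5251 / 39420000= -0.00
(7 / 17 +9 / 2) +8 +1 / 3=13.25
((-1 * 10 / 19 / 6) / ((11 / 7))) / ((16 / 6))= -35 / 1672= -0.02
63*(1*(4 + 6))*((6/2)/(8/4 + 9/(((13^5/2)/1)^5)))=945.00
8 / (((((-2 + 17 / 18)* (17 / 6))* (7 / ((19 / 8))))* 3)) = -36 / 119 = -0.30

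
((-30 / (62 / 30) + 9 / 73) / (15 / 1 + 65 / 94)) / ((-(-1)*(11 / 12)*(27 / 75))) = -371112 / 133517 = -2.78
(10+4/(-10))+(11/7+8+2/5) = 137/7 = 19.57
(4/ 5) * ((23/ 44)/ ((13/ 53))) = 1219/ 715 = 1.70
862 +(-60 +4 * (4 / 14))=5622 / 7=803.14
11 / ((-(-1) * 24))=0.46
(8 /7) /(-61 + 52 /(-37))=-296 /16163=-0.02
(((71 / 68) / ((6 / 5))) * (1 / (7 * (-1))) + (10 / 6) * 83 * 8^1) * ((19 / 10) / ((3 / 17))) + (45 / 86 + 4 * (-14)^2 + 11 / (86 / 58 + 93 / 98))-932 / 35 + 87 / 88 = 208859971794571 / 16475271120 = 12677.18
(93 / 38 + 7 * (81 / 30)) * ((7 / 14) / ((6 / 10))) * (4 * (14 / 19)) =18928 / 361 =52.43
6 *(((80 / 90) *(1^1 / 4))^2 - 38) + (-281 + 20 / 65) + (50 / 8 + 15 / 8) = -1404761 / 2808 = -500.27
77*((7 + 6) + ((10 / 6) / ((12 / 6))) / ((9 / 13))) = 59059 / 54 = 1093.69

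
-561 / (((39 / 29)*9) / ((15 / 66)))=-2465 / 234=-10.53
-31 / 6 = -5.17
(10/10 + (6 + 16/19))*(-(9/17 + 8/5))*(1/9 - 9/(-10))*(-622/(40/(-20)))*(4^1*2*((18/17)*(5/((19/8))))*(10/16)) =-6105997352/104329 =-58526.37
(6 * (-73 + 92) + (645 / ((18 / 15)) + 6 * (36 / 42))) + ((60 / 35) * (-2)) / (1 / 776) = -28055 / 14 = -2003.93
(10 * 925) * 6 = 55500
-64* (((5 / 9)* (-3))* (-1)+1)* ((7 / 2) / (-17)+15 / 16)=-6368 / 51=-124.86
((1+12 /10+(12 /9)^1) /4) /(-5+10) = 53 /300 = 0.18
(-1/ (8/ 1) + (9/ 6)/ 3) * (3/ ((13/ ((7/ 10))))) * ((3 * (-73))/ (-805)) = 1971/ 119600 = 0.02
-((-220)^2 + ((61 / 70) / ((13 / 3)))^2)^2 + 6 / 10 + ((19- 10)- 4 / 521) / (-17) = -14227993659924931432940697 / 6073684295770000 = -2342563914.60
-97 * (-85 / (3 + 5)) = 8245 / 8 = 1030.62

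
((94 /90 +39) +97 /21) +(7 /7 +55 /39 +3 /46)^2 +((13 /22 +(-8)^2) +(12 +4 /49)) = 1105582625117 /8673685020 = 127.46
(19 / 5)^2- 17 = -2.56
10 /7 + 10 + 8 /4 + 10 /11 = 1104 /77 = 14.34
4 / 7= 0.57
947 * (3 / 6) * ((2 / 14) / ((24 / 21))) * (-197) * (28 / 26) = -1305913 / 104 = -12556.86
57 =57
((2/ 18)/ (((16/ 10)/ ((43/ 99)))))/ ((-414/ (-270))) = 1075/ 54648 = 0.02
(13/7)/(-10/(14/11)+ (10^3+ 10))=13/7015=0.00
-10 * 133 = -1330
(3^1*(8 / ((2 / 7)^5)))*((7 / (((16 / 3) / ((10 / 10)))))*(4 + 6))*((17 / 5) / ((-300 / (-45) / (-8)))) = -54000891 / 80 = -675011.14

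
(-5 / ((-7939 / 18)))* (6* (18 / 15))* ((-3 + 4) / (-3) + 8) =4968 / 7939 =0.63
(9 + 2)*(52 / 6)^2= 826.22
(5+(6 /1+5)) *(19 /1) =304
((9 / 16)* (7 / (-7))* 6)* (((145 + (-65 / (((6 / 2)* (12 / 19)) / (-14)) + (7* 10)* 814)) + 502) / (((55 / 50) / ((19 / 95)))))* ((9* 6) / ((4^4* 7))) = -84720411 / 78848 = -1074.48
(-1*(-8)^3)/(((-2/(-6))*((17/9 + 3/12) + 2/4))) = 55296/95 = 582.06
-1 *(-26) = 26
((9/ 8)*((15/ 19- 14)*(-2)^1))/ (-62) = -2259/ 4712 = -0.48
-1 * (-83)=83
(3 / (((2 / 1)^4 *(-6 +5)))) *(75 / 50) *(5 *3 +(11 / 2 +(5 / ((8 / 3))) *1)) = -1611 / 256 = -6.29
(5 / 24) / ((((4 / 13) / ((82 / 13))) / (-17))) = -3485 / 48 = -72.60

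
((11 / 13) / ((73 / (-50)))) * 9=-4950 / 949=-5.22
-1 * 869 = -869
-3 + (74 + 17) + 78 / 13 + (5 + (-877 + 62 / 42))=-16307 / 21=-776.52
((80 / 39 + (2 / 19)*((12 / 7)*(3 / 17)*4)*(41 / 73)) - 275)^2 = 3085392979071140929 / 41435831562489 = 74461.95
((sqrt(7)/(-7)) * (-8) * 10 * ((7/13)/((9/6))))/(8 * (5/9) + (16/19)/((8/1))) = 4560 * sqrt(7)/5057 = 2.39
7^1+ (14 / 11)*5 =147 / 11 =13.36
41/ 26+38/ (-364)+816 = 74390/ 91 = 817.47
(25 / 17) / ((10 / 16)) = 40 / 17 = 2.35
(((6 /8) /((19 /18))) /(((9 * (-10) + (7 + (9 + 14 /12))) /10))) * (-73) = 7.12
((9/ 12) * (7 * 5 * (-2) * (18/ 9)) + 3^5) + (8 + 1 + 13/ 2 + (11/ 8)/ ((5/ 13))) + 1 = 6323/ 40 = 158.08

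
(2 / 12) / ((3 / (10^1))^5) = 50000 / 729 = 68.59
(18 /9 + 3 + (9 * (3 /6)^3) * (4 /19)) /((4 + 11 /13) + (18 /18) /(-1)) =2587 /1900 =1.36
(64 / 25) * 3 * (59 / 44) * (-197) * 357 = -199171728 / 275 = -724260.83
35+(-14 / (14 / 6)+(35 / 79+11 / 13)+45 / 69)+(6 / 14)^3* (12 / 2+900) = 828503940 / 8102003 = 102.26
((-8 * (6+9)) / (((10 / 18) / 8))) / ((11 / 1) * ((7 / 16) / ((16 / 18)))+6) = -73728 / 487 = -151.39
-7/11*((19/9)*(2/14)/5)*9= -19/55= -0.35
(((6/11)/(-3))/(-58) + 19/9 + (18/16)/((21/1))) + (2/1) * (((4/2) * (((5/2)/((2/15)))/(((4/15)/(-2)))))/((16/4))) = -2782574/20097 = -138.46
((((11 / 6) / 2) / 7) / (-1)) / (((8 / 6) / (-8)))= 11 / 14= 0.79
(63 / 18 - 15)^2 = 529 / 4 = 132.25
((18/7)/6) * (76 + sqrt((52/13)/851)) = 6 * sqrt(851)/5957 + 228/7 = 32.60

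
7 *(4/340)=7/85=0.08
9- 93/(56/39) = -3123/56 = -55.77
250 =250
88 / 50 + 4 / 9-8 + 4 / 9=-1204 / 225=-5.35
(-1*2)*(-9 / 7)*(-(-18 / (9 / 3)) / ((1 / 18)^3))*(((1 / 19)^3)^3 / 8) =78732 / 2258813884453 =0.00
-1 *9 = -9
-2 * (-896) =1792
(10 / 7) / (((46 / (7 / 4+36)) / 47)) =35485 / 644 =55.10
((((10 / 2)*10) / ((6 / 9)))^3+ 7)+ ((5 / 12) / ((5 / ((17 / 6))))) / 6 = 182253041 / 432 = 421882.04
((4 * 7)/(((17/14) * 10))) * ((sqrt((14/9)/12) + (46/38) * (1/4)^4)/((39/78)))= 1127/51680 + 196 * sqrt(42)/765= 1.68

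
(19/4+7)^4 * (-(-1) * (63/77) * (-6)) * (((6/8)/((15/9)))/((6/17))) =-6719320737/56320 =-119306.12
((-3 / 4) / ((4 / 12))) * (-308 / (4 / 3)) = 2079 / 4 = 519.75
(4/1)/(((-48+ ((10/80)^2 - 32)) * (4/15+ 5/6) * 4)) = -640/56309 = -0.01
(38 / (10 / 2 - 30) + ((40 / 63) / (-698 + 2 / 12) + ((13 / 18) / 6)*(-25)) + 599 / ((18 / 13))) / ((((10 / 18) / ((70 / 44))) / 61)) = 2066429027029 / 27634200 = 74777.96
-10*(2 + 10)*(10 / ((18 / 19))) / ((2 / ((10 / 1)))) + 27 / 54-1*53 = -38315 / 6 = -6385.83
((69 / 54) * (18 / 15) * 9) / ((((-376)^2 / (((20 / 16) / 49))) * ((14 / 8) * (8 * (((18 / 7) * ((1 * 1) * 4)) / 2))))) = 23 / 665032704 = 0.00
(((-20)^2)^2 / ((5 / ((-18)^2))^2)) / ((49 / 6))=4031078400 / 49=82266906.12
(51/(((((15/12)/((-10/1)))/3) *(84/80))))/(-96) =85/7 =12.14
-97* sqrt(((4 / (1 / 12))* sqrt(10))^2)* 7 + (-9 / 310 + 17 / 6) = 1304 / 465 - 32592* sqrt(10) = -103062.15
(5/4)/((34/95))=3.49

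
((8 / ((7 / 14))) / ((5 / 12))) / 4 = 48 / 5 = 9.60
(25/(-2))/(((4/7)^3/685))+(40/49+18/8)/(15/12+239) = -276594822947/6027392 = -45889.64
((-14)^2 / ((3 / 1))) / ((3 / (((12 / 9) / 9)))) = 784 / 243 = 3.23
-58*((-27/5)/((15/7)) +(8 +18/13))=-129398/325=-398.15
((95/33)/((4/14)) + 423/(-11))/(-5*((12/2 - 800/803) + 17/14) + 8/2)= 957103/913641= 1.05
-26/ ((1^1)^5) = -26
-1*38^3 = -54872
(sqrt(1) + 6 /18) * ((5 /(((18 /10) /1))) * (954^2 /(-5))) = -674160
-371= -371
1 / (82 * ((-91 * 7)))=-1 / 52234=-0.00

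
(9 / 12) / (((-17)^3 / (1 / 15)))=-1 / 98260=-0.00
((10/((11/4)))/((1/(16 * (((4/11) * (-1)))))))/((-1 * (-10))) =-256/121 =-2.12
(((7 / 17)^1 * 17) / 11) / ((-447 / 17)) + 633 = 3112342 / 4917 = 632.98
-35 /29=-1.21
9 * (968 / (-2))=-4356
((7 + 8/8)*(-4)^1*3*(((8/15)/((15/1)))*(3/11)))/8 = -0.12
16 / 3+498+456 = 2878 / 3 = 959.33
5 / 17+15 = 260 / 17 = 15.29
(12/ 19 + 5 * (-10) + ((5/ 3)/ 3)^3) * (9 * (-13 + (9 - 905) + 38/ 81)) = 50146894357/ 124659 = 402272.55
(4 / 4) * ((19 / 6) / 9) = 19 / 54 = 0.35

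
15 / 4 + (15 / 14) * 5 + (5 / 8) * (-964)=-16615 / 28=-593.39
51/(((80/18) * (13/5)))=459/104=4.41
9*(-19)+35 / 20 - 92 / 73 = -49789 / 292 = -170.51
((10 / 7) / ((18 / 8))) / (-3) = -40 / 189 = -0.21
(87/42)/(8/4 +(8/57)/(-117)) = 193401/186620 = 1.04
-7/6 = -1.17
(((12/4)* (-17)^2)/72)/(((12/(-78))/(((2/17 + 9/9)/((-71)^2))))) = -4199/241968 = -0.02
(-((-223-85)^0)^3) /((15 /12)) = -4 /5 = -0.80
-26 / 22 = -13 / 11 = -1.18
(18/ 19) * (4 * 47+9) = 3546/ 19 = 186.63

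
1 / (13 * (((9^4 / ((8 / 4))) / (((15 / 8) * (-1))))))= -5 / 113724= -0.00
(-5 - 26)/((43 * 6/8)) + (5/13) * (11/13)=-13861/21801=-0.64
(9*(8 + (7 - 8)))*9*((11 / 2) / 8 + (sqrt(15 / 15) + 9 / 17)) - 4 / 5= 1708417 / 1360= 1256.19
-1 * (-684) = 684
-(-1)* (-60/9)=-20/3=-6.67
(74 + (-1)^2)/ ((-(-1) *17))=75/ 17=4.41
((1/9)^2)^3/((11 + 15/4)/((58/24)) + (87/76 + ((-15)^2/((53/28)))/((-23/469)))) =-2686676/3450479155231275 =-0.00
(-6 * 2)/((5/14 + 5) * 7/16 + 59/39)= -14976/4813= -3.11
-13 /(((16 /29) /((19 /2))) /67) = -479921 /32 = -14997.53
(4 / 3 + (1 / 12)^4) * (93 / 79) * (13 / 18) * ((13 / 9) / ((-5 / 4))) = -144853111 / 110574720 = -1.31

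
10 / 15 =2 / 3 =0.67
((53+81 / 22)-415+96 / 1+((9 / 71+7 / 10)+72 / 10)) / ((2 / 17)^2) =-71744828 / 3905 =-18372.56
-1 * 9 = -9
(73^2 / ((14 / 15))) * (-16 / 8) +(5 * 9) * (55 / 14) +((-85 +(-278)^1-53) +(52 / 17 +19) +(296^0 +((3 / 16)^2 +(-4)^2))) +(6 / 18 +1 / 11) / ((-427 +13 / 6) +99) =-63968090743 / 5505280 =-11619.41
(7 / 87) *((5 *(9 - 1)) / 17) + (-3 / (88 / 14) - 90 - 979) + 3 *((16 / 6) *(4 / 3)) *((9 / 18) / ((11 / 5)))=-69427223 / 65076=-1066.86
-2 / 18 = -1 / 9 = -0.11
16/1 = 16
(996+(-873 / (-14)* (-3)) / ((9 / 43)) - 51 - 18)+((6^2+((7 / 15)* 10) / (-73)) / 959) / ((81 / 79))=1131306455 / 34023402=33.25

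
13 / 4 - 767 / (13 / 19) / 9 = -4367 / 36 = -121.31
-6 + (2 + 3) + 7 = 6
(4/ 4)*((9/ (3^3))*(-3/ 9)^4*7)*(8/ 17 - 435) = -51709/ 4131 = -12.52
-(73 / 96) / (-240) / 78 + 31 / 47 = 55714151 / 84464640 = 0.66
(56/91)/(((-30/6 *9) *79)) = -8/46215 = -0.00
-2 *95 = -190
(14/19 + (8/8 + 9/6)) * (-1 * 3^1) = -369/38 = -9.71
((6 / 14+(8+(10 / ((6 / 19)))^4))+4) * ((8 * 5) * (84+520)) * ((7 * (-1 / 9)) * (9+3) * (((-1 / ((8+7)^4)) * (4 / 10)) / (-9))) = -22040159928832 / 110716875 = -199067.76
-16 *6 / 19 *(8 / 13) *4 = -3072 / 247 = -12.44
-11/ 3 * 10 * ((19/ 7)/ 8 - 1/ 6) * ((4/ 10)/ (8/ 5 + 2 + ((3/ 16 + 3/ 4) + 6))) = -12760/ 53109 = -0.24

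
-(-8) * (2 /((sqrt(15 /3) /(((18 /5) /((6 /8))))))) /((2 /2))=384 * sqrt(5) /25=34.35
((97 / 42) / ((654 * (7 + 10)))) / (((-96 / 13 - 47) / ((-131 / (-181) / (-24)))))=165191 / 1434119002848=0.00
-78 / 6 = -13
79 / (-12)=-79 / 12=-6.58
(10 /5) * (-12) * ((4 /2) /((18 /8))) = -64 /3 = -21.33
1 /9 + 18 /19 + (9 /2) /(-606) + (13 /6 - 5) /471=1259409 /1205132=1.05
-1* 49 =-49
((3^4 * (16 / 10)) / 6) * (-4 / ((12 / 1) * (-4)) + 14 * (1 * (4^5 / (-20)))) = -387027 / 25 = -15481.08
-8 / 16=-1 / 2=-0.50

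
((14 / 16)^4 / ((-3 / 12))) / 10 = -2401 / 10240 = -0.23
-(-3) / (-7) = -3 / 7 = -0.43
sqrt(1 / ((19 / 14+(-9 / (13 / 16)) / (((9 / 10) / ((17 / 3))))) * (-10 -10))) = sqrt(101935470) / 373390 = 0.03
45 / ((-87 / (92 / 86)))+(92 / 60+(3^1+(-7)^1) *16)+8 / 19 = -22247351 / 355395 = -62.60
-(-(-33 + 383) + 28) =322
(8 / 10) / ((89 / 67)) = 268 / 445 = 0.60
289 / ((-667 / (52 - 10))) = -12138 / 667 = -18.20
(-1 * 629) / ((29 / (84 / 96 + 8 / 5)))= -62271 / 1160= -53.68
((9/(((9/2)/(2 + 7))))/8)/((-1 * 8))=-9/32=-0.28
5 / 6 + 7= 47 / 6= 7.83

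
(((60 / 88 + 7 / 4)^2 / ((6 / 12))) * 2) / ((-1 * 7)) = -3.38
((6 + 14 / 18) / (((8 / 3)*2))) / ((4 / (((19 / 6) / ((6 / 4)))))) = 1159 / 1728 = 0.67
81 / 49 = 1.65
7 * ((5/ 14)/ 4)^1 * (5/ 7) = 25/ 56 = 0.45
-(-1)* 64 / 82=32 / 41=0.78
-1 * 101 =-101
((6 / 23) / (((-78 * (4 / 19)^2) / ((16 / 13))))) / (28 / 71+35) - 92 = -898684483 / 9768031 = -92.00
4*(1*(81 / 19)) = 324 / 19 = 17.05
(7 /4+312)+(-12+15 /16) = 4843 /16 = 302.69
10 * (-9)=-90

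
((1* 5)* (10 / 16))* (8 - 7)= 25 / 8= 3.12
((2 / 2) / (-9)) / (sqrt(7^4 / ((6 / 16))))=-sqrt(6) / 1764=-0.00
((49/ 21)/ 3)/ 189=1/ 243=0.00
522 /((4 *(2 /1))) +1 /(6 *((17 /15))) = 4447 /68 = 65.40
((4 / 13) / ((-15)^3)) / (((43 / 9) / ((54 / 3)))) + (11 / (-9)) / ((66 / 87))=-2026807 / 1257750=-1.61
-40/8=-5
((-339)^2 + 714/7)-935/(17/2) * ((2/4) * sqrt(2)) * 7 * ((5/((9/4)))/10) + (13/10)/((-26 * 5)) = 11502299/100-770 * sqrt(2)/9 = 114902.00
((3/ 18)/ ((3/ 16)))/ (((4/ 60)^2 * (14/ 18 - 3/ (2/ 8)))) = -17.82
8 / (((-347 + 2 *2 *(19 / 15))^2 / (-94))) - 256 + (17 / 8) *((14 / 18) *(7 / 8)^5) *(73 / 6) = -91493637029555527 / 372390917308416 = -245.69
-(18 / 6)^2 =-9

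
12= 12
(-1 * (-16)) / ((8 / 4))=8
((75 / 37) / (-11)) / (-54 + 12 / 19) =475 / 137566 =0.00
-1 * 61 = -61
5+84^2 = 7061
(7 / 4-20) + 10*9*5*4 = 7127 / 4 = 1781.75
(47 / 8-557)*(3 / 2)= -13227 / 16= -826.69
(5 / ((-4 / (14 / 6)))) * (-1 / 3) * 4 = 35 / 9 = 3.89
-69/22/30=-23/220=-0.10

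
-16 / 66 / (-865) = 8 / 28545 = 0.00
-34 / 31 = -1.10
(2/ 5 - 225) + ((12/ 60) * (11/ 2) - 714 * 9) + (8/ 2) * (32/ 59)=-784385/ 118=-6647.33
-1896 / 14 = -948 / 7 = -135.43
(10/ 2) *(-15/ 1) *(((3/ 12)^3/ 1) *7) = -525/ 64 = -8.20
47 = 47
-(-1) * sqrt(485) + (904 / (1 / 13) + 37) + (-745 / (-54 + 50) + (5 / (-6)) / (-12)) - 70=sqrt(485) + 857183 / 72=11927.34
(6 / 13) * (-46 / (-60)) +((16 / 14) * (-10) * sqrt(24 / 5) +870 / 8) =28367 / 260 - 32 * sqrt(30) / 7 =84.07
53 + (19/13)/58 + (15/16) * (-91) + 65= 197323/6032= 32.71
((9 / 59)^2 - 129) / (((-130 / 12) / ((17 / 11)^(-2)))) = 25073136 / 5030045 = 4.98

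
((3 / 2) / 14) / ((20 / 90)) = 27 / 56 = 0.48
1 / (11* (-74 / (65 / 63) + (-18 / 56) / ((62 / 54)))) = -0.00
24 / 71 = 0.34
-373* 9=-3357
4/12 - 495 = -1484/3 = -494.67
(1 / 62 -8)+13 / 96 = -23357 / 2976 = -7.85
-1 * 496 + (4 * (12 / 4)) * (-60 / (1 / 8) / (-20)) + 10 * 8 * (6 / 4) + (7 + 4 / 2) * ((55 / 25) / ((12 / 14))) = -649 / 10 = -64.90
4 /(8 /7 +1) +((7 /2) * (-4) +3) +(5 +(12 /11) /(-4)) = -727 /165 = -4.41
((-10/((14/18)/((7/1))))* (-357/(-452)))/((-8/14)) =112455/904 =124.40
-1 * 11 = -11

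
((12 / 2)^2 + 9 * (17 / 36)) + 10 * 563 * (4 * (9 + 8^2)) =6576001 / 4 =1644000.25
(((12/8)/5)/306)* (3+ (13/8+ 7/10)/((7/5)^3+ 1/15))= 347/92480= 0.00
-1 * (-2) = 2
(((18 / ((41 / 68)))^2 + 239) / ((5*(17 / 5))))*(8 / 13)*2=30398960 / 371501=81.83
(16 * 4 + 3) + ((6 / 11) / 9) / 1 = 2213 / 33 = 67.06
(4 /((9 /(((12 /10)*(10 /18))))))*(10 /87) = 80 /2349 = 0.03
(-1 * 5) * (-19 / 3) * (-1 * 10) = -950 / 3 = -316.67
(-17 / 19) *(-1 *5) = 85 / 19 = 4.47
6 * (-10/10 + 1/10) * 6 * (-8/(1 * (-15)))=-432/25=-17.28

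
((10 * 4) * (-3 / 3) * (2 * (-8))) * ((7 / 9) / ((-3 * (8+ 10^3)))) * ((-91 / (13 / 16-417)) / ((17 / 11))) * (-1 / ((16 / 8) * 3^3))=320320 / 742724883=0.00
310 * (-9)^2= 25110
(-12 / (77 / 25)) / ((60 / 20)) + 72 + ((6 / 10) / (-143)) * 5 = 70751 / 1001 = 70.68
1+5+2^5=38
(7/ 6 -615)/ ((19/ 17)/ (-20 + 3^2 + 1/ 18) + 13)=-12334367/ 259170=-47.59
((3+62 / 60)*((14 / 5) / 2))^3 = 607645423 / 3375000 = 180.04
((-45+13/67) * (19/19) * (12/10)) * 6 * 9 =-2903.43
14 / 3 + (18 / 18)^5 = 17 / 3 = 5.67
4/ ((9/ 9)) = 4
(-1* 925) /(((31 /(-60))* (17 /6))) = 333000 /527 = 631.88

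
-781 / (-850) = 781 / 850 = 0.92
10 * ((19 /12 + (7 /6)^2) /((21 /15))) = 1325 /63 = 21.03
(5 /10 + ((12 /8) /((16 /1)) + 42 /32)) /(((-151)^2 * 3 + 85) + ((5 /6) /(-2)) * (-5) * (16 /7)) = 0.00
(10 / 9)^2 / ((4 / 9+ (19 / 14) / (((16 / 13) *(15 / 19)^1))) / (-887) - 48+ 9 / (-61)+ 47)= -6059984000 / 5642993691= -1.07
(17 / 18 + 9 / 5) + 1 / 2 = 146 / 45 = 3.24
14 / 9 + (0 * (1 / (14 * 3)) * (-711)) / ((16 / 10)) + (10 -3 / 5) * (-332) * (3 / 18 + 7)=-1006388 / 45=-22364.18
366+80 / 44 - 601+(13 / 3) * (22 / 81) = -620149 / 2673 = -232.00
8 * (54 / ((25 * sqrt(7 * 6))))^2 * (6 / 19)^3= 839808 / 30008125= 0.03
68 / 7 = 9.71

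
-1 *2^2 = -4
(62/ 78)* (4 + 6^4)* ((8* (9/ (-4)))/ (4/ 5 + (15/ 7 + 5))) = -2341.73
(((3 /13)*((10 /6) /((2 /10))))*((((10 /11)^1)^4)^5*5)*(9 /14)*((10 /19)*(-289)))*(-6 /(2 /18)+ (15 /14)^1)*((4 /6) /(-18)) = -273.97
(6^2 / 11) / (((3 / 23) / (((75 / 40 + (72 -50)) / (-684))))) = -4393 / 5016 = -0.88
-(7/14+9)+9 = -1/2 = -0.50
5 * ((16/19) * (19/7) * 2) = 160/7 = 22.86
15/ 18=5/ 6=0.83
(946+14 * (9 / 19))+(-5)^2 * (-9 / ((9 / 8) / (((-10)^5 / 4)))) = 95018100 / 19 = 5000952.63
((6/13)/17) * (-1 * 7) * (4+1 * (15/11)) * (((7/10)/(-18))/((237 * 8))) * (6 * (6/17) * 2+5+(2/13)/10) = 14775901/76397092200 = 0.00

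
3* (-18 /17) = -54 /17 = -3.18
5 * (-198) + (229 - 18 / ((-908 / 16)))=-172675 / 227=-760.68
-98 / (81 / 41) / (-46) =2009 / 1863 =1.08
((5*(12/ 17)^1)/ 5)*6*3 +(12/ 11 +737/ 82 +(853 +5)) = 13505951/ 15334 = 880.78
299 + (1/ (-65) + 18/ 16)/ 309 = 48043897/ 160680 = 299.00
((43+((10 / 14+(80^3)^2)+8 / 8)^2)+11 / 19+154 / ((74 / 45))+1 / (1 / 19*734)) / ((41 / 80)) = 69500399372978758206237145390680 / 518324009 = 134086783876875667177973.90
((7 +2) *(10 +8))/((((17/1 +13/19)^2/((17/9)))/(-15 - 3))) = -55233/3136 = -17.61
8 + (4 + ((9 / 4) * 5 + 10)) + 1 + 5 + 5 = 177 / 4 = 44.25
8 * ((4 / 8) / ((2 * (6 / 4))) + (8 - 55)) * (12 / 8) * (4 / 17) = -2248 / 17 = -132.24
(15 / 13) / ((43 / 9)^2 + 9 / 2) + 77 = 77.04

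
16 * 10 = 160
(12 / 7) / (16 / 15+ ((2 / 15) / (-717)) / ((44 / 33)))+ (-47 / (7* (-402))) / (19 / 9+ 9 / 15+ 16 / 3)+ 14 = 13510401901 / 865528244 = 15.61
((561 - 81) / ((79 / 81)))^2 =1511654400 / 6241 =242213.49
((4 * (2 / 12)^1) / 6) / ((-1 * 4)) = -1 / 36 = -0.03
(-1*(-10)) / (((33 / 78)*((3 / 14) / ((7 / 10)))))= 2548 / 33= 77.21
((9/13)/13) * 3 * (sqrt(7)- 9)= -243/169 +27 * sqrt(7)/169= -1.02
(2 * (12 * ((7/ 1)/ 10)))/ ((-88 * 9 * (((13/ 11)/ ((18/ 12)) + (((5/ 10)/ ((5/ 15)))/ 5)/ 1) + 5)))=-1/ 287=-0.00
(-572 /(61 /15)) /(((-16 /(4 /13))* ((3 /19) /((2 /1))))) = 2090 /61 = 34.26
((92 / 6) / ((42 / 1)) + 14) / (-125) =-181 / 1575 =-0.11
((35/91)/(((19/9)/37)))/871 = 0.01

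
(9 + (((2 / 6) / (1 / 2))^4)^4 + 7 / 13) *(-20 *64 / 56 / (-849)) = 854183259520 / 3325746617739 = 0.26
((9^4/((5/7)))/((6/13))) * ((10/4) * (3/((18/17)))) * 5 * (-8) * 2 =-11277630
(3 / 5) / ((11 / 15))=9 / 11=0.82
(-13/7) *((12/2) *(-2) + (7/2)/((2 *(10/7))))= 5603/280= 20.01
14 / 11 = 1.27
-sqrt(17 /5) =-sqrt(85) /5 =-1.84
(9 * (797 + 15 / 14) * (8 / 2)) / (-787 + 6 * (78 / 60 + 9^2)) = -502785 / 5131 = -97.99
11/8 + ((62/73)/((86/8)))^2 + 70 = 5626738323/78826568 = 71.38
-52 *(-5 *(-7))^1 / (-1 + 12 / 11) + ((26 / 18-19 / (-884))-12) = -159362929 / 7956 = -20030.53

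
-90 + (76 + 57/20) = -223/20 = -11.15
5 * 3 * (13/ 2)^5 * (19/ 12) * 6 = 105818505/ 64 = 1653414.14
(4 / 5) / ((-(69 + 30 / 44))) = -88 / 7665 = -0.01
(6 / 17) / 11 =6 / 187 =0.03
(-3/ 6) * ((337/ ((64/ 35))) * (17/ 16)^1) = -200515/ 2048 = -97.91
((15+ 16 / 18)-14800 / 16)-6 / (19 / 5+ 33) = -752879 / 828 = -909.27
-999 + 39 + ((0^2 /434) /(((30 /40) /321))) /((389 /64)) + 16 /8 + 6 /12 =-1915 /2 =-957.50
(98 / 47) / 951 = 98 / 44697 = 0.00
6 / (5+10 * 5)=6 / 55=0.11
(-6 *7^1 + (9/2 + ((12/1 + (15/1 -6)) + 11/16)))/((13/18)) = -2277/104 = -21.89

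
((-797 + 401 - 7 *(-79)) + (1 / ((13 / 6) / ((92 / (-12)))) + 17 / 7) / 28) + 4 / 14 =157.25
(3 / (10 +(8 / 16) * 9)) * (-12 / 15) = -24 / 145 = -0.17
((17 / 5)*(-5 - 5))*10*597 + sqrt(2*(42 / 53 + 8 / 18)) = -202980 + 2*sqrt(15635) / 159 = -202978.43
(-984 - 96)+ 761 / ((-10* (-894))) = -9654439 / 8940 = -1079.91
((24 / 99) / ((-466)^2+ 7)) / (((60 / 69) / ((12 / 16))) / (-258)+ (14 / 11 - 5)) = -0.00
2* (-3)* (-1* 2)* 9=108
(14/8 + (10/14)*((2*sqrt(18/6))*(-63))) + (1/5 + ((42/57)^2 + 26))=205719/7220 - 90*sqrt(3)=-127.39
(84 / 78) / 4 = 7 / 26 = 0.27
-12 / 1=-12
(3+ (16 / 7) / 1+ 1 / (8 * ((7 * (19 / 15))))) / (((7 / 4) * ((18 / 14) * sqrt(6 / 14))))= 5639 * sqrt(21) / 7182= 3.60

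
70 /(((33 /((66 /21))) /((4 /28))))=20 /21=0.95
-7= -7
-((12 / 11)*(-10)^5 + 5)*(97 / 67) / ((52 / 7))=814762655 / 38324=21259.85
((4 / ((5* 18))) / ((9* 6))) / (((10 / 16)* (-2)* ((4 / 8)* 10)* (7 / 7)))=-4 / 30375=-0.00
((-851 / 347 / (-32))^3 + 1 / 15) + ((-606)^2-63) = 7540505059957980709 / 20536650792960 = 367173.07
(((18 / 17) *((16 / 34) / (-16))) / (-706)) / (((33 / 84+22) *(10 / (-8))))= -168 / 106607765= -0.00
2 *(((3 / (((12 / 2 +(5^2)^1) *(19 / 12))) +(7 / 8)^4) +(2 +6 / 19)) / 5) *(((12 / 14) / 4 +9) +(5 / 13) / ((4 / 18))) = 254285523 / 19601920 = 12.97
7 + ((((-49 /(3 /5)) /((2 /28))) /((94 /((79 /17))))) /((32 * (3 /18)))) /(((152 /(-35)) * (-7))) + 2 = 16811087 /1943168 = 8.65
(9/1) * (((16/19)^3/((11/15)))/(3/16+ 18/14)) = 4128768/829939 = 4.97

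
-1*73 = -73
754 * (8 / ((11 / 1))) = 6032 / 11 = 548.36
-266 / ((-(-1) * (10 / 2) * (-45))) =266 / 225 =1.18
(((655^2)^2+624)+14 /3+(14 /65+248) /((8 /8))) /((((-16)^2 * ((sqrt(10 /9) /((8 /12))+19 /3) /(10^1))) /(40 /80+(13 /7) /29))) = 5385064367741873 /7885696 - 850273321222401 * sqrt(10) /15771392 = 512404257.45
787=787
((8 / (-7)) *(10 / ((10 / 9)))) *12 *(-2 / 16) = 15.43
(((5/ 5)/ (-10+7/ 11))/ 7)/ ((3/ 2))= -22/ 2163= -0.01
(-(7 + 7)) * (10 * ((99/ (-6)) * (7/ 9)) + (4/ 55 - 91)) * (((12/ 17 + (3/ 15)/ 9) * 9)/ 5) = 282116044/ 70125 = 4023.05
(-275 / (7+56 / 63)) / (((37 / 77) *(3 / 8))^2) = -104350400 / 97199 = -1073.57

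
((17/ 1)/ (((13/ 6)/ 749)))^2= 34536416.59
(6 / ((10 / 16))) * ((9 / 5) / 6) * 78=5616 / 25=224.64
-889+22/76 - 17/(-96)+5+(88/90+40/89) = -2147963947/2435040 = -882.11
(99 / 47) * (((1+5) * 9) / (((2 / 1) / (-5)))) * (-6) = 80190 / 47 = 1706.17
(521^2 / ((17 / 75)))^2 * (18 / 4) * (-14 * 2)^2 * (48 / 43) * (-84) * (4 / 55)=-4716420375148699392000 / 136697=-34502735064768790.77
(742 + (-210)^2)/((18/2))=44842/9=4982.44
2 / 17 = 0.12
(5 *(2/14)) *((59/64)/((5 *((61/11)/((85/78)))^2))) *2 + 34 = 34.01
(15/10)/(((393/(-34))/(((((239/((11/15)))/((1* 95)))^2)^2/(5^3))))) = -4492887498657/31243987336375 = -0.14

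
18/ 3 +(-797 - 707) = -1498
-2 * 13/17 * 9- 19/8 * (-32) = 1058/17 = 62.24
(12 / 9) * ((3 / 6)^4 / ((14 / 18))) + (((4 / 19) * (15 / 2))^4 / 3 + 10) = 44440843 / 3648988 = 12.18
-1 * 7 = -7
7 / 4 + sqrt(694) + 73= 101.09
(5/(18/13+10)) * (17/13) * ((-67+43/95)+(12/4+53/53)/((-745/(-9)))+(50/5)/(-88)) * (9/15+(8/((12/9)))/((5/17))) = -14811112827/18435472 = -803.40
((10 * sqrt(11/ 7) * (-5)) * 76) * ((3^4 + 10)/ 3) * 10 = -1444944.14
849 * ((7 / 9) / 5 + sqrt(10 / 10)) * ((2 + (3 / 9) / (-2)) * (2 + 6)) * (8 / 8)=647504 / 45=14388.98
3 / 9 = 1 / 3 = 0.33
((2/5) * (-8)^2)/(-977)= -128/4885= -0.03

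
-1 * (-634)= 634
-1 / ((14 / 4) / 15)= -30 / 7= -4.29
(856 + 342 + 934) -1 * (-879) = 3011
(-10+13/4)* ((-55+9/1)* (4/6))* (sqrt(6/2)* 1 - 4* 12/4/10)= -1242/5+207* sqrt(3)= 110.13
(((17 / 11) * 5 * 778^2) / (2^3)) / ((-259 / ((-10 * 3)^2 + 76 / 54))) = -2034776.93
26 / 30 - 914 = -13697 / 15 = -913.13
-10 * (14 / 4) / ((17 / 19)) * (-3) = 1995 / 17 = 117.35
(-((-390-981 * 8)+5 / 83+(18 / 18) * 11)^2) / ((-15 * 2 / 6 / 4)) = 1865060011584 / 34445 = 54146030.24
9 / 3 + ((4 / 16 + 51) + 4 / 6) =659 / 12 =54.92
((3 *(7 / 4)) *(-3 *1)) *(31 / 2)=-1953 / 8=-244.12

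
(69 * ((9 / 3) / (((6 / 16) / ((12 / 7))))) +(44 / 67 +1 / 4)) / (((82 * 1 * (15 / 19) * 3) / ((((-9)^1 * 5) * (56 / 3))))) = -11253909 / 2747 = -4096.80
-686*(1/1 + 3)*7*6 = -115248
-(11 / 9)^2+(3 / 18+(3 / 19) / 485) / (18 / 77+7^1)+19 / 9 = 532470907 / 831506310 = 0.64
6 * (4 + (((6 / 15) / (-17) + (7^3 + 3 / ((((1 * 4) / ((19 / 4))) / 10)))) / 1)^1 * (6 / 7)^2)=7051083 / 4165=1692.94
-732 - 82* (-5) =-322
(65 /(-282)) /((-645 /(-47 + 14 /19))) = -3809 /230394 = -0.02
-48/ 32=-3/ 2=-1.50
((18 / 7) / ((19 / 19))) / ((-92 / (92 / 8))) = -9 / 28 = -0.32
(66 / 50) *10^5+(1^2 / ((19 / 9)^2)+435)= 47809116 / 361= 132435.22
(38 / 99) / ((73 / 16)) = 608 / 7227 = 0.08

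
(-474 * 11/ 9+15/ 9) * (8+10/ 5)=-17330/ 3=-5776.67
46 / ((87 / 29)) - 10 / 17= 14.75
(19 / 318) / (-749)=-19 / 238182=-0.00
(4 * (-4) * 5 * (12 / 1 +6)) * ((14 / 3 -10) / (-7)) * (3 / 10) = -2304 / 7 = -329.14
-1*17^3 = -4913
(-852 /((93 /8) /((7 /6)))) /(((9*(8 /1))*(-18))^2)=-497 /9762768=-0.00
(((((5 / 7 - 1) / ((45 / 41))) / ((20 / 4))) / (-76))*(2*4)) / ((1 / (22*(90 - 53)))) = 133496 / 29925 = 4.46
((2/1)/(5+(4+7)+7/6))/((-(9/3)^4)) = -4/2781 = -0.00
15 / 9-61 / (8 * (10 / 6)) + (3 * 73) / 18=1111 / 120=9.26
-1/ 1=-1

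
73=73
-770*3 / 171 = -770 / 57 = -13.51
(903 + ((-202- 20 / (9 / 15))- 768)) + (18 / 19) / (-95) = -100.34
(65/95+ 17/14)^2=255025/70756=3.60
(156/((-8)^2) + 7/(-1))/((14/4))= -73/56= -1.30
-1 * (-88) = 88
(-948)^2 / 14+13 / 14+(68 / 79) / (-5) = 354992263 / 5530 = 64193.90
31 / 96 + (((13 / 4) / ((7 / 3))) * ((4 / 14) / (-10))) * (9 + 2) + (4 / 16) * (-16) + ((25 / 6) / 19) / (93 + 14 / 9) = -1563969989 / 380294880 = -4.11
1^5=1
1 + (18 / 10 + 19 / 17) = 3.92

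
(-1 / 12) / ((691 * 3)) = -0.00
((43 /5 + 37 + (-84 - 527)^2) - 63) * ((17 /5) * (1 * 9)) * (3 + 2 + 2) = 1999040778 /25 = 79961631.12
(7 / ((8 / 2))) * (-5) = -35 / 4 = -8.75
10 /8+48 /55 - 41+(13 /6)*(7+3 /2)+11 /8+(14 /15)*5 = -19033 /1320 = -14.42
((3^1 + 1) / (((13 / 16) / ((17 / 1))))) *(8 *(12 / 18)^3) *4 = 278528 / 351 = 793.53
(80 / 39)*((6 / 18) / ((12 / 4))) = 80 / 351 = 0.23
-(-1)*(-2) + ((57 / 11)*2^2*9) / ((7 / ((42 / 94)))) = 9.91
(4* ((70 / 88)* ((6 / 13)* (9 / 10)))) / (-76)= -189 / 10868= -0.02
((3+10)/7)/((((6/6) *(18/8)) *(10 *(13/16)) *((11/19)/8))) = 4864/3465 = 1.40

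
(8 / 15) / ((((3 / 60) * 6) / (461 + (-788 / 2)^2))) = 830384 / 3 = 276794.67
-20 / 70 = -2 / 7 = -0.29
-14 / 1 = -14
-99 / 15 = -6.60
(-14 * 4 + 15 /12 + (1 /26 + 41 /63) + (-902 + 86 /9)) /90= -3100751 /294840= -10.52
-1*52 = -52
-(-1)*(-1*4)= -4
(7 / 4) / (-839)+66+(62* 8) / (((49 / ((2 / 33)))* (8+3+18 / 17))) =73476876749 / 1112463660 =66.05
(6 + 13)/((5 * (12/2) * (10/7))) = 133/300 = 0.44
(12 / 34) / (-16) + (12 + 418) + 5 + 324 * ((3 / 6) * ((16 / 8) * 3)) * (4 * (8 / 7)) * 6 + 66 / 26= 335365935 / 12376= 27098.09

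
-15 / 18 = -5 / 6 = -0.83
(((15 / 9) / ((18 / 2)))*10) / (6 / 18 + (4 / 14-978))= -14 / 7389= -0.00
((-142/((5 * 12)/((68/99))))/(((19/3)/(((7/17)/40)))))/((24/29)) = -14413/4514400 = -0.00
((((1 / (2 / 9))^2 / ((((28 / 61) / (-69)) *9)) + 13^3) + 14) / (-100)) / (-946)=209751 / 10595200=0.02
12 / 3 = 4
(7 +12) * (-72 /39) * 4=-1824 /13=-140.31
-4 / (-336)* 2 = 1 / 42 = 0.02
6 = 6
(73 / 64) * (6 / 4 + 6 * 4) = 3723 / 128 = 29.09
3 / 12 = 1 / 4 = 0.25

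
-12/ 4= -3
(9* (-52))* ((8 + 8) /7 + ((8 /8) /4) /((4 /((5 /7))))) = -1090.61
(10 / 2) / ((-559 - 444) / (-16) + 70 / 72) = 0.08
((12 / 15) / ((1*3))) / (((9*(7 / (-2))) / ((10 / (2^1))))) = -8 / 189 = -0.04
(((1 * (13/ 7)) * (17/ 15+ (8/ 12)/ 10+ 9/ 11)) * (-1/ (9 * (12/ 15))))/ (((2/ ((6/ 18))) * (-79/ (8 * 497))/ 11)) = 34151/ 711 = 48.03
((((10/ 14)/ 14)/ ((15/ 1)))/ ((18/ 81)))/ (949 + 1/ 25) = 75/ 4650296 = 0.00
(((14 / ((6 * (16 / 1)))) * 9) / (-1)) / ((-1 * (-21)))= -1 / 16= -0.06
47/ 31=1.52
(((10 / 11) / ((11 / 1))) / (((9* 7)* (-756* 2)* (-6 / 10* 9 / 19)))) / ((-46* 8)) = -475 / 57261048768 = -0.00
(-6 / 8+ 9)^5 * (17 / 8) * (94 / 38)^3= 69073616426463 / 56188928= 1229310.10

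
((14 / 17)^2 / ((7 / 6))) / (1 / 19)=3192 / 289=11.04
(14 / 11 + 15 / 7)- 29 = -25.58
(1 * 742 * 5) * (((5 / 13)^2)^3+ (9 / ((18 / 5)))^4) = 5596545434375 / 38614472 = 144933.88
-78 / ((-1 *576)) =13 / 96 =0.14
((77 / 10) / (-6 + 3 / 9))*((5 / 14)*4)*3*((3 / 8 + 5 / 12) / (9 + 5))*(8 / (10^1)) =-627 / 2380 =-0.26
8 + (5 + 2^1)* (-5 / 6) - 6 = -23 / 6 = -3.83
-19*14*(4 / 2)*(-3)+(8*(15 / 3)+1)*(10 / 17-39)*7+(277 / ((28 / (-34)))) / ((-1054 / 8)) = -34771125 / 3689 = -9425.62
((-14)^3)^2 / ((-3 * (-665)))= 1075648 / 285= 3774.20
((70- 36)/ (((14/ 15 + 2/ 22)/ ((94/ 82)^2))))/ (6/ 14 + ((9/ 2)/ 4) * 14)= 115663240/ 42897439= 2.70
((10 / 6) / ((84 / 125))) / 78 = 625 / 19656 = 0.03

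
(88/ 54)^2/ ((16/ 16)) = 1936/ 729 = 2.66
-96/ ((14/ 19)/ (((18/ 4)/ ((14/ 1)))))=-2052/ 49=-41.88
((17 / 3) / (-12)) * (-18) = 17 / 2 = 8.50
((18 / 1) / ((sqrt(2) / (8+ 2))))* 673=60570* sqrt(2)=85658.92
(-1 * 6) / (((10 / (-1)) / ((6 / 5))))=18 / 25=0.72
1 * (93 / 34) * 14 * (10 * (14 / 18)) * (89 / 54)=675955 / 1377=490.89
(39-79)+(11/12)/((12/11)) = -39.16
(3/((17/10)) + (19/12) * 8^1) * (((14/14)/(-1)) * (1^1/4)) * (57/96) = -437/204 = -2.14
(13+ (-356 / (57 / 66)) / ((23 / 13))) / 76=-2.89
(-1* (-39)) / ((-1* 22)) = -39 / 22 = -1.77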